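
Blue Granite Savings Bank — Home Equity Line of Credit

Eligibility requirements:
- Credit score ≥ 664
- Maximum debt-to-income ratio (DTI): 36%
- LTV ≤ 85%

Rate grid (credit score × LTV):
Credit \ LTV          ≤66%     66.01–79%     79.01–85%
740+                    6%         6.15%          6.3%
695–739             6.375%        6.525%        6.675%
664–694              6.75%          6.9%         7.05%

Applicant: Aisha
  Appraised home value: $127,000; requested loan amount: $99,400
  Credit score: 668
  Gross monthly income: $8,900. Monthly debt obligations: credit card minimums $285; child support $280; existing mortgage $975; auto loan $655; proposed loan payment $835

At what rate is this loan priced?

Credit score 668 ≥ 664; Total monthly debts = (285 + 280 + 975 + 655 + 835) = 3,030. DTI = 3,030/8,900 = 34% ≤ 36%
LTV: 99,400 ÷ 127,000 = 78.3%, within 85% cap
Credit 668 → row 664–694; LTV 78.3% → column 66.01–79%. Grid cell → 6.9%.

6.9%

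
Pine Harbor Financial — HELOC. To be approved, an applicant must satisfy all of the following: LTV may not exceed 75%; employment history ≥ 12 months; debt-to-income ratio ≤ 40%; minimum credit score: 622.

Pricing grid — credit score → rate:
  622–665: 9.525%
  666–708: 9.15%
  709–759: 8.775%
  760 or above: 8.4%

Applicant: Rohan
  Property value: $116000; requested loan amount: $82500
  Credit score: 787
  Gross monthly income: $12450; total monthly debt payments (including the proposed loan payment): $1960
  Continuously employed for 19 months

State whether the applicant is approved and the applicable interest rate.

Credit score 787 ≥ 622 (meets minimum)
LTV: 82,500 ÷ 116,000 = 71.1%, within 75% cap
Employment 19 ≥ 12 months
Debt-to-income = 1,960/12,450 = 15.7% — meets 40% limit
All requirements met. Score 787 falls in the 760 or above tier → 8.4%.

Approved at 8.4%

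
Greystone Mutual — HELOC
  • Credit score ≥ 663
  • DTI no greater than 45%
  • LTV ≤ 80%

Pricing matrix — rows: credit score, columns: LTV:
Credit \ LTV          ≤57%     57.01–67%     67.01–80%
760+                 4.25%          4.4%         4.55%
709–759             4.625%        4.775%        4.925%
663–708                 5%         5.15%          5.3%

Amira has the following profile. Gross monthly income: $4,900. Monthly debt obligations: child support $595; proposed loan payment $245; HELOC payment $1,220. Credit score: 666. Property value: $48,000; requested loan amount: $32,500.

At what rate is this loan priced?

5.3%

Credit score 666 ≥ 663; Total monthly debts = (595 + 245 + 1,220) = 2,060. DTI = 2,060/4,900 = 42% ≤ 45%
LTV: 32,500 ÷ 48,000 = 67.7%, within 80% cap
Row: 666 falls in 663–708. Column: 67.7% falls in 67.01–80%. Rate = 5.3%.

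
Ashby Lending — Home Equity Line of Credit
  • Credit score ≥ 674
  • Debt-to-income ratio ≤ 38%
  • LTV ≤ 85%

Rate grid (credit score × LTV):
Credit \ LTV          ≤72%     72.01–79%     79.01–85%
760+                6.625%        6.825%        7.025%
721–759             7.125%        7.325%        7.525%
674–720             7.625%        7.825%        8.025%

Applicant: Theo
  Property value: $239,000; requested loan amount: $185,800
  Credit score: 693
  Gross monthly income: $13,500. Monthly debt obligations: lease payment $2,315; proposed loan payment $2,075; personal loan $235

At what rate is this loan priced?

Credit score 693 ≥ 674; Total monthly debts = (2,315 + 2,075 + 235) = 4,625. Debt-to-income = 4,625/13,500 = 34.3% — meets 38% limit
Loan-to-value = 185,800/239,000 = 77.7% — pass (85% max)
Score 693 is in the 674–720 band; LTV 77.7% is in the 72.01–79% band → 7.825%.

7.825%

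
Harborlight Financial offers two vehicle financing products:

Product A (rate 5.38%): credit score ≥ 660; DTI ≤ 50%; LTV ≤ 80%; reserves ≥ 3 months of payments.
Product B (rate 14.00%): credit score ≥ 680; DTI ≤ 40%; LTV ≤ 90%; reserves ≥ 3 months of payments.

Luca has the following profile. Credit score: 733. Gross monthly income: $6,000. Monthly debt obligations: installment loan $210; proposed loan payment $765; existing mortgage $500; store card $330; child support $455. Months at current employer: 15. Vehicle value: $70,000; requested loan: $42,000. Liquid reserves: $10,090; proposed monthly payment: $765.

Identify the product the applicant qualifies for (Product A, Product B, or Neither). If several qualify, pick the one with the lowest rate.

Total debts = (210 + 765 + 500 + 330 + 455) = 2,260; DTI = 2,260/6,000 = 37.7%.
LTV = 42,000/70,000 = 60%.
Reserves = 10,090/765 = 13.2 months.
Product A: score 733 ≥ 660; DTI 37.7% ≤ 50%; LTV 60% ≤ 80%; reserves 13.2 ≥ 3 mo → qualifies.
Product B: score 733 ≥ 680; DTI 37.7% ≤ 40%; LTV 60% ≤ 90%; reserves 13.2 ≥ 3 mo → qualifies.
Qualifying: Product A, Product B. Lowest rate is 5.38% → Product A.

Product A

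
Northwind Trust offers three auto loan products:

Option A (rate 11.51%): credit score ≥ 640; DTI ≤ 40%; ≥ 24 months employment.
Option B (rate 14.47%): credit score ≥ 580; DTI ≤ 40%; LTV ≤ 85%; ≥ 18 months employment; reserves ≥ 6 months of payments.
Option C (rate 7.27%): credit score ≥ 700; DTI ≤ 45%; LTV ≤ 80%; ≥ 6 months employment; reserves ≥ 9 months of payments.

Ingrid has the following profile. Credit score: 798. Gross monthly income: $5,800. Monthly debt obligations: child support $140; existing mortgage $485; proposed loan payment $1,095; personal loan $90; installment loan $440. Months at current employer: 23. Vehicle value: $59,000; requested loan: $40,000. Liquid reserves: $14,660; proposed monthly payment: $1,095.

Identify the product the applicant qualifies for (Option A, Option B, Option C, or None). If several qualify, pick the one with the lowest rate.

Option C

Total debts = (140 + 485 + 1,095 + 90 + 440) = 2,250; DTI = 2,250/5,800 = 38.8%.
LTV = 40,000/59,000 = 67.8%.
Reserves = 14,660/1,095 = 13.4 months.
Option A: score 798 ≥ 640; DTI 38.8% ≤ 40%; employment 23 < 24 mo → does not qualify.
Option B: score 798 ≥ 580; DTI 38.8% ≤ 40%; LTV 67.8% ≤ 85%; employment 23 ≥ 18 mo; reserves 13.4 ≥ 6 mo → qualifies.
Option C: score 798 ≥ 700; DTI 38.8% ≤ 45%; LTV 67.8% ≤ 80%; employment 23 ≥ 6 mo; reserves 13.4 ≥ 9 mo → qualifies.
Qualifying: Option B, Option C. Lowest rate is 7.27% → Option C.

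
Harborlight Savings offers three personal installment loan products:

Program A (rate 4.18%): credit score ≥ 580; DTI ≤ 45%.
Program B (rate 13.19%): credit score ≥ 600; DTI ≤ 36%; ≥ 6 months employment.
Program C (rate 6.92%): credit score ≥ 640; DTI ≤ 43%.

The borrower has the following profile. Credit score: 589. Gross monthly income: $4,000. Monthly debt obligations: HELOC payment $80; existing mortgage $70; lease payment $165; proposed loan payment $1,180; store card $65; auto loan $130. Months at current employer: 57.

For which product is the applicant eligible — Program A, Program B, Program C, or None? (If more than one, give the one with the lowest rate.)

Total debts = (80 + 70 + 165 + 1,180 + 65 + 130) = 1,690; DTI = 1,690/4,000 = 42.2%.
Program A: score 589 ≥ 580; DTI 42.2% ≤ 45% → qualifies.
Program B: score 589 < 600; DTI 42.2% > 36%; employment 57 ≥ 6 mo → does not qualify.
Program C: score 589 < 640; DTI 42.2% ≤ 43% → does not qualify.

Program A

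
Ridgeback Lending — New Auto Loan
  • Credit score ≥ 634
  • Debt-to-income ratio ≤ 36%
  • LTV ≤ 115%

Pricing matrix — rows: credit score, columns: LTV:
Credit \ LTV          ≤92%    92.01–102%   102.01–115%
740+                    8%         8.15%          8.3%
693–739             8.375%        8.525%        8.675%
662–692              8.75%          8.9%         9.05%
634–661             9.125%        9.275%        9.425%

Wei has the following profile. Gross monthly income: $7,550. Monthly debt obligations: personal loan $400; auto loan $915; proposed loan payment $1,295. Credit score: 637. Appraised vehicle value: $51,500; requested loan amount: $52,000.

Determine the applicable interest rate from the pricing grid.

9.275%

Credit score 637 ≥ 634; Total monthly debts = (400 + 915 + 1,295) = 2,610. Debt-to-income = 2,610/7,550 = 34.6% — meets 36% limit
Loan-to-value = 52,000/51,500 = 101% — pass (115% max)
Row: 637 falls in 634–661. Column: 101% falls in 92.01–102%. Rate = 9.275%.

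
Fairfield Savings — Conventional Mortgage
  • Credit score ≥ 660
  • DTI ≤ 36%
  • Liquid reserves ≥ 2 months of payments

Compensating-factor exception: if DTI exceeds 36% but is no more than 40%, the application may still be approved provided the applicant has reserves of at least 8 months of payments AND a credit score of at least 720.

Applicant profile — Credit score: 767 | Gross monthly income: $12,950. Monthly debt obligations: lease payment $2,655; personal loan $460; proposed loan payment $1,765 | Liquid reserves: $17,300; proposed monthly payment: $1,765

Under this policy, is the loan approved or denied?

Approved

Credit score 767 ≥ 660 (meets base)
Total debts = (2,655 + 460 + 1,765) = 4,880. DTI: 4,880 ÷ 12,950 = 37.7%, over the 36% base limit.
Reserves = 17,300/1,765 = 9.8 months ≥ 2
DTI 37.7% is within the 36%–40% exception band; checking compensating factors.
Override check — reserves: 9.8 mo (ok); score: 767 (ok).
Both compensating conditions met → exception applies.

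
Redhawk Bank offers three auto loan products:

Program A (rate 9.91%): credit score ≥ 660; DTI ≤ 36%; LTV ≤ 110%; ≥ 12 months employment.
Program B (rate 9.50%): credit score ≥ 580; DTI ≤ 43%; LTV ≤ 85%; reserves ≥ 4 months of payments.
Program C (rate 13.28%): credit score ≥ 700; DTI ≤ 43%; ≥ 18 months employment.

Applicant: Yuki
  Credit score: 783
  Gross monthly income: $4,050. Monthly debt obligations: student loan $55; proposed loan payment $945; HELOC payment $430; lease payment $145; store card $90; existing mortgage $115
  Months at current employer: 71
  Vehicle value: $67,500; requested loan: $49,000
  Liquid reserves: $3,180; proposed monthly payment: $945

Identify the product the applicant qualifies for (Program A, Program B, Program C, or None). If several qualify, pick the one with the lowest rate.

Total debts = (55 + 945 + 430 + 145 + 90 + 115) = 1,780; DTI = 1,780/4,050 = 44%.
LTV = 49,000/67,500 = 72.6%.
Reserves = 3,180/945 = 3.4 months.
Program A: score 783 ≥ 660; DTI 44% > 36%; LTV 72.6% ≤ 110%; employment 71 ≥ 12 mo → does not qualify.
Program B: score 783 ≥ 580; DTI 44% > 43%; LTV 72.6% ≤ 85%; reserves 3.4 < 4 mo → does not qualify.
Program C: score 783 ≥ 700; DTI 44% > 43%; employment 71 ≥ 18 mo → does not qualify.

None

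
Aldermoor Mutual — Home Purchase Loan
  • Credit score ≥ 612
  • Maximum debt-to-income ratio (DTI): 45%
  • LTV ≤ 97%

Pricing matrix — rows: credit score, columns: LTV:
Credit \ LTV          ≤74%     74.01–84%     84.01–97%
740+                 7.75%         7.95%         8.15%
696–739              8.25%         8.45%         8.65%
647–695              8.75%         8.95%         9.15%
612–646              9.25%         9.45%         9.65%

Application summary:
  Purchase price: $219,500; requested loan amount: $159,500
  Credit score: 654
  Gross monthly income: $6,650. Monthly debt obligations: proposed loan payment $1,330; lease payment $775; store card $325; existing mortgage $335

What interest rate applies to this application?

Credit score 654 ≥ 612; Total monthly debts = (1,330 + 775 + 325 + 335) = 2,765. DTI: 2,765 ÷ 6,650 = 41.6%, within the 45% cap
Loan-to-value = 159,500/219,500 = 72.7% — pass (97% max)
Credit 654 → row 647–695; LTV 72.7% → column ≤74%. Grid cell → 8.75%.

8.75%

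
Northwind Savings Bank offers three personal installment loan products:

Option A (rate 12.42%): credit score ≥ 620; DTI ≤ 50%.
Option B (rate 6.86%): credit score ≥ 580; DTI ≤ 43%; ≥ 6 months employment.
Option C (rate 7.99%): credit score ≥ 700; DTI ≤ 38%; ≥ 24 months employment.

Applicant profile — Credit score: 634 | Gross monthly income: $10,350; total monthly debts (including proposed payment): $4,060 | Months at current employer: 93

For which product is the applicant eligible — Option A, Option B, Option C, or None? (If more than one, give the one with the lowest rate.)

DTI = 4,060/10,350 = 39.2%.
Option A: score 634 ≥ 620; DTI 39.2% ≤ 50% → qualifies.
Option B: score 634 ≥ 580; DTI 39.2% ≤ 43%; employment 93 ≥ 6 mo → qualifies.
Option C: score 634 < 700; DTI 39.2% > 38%; employment 93 ≥ 24 mo → does not qualify.
Qualifying: Option A, Option B. Lowest rate is 6.86% → Option B.

Option B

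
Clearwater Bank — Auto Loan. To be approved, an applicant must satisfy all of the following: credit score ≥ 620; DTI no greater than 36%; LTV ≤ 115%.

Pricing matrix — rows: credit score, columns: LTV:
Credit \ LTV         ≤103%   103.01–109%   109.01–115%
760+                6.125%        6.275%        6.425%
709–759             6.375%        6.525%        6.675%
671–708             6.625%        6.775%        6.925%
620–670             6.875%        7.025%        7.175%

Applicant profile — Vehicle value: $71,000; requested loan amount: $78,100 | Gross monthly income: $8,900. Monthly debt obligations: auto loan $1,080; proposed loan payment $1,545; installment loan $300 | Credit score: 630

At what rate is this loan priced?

Credit score 630 ≥ 620; Total monthly debts = (1,080 + 1,545 + 300) = 2,925. DTI = 2,925/8,900 = 32.9% ≤ 36%
Loan-to-value = 78,100/71,000 = 110% — pass (115% max)
Row: 630 falls in 620–670. Column: 110% falls in 109.01–115%. Rate = 7.175%.

7.175%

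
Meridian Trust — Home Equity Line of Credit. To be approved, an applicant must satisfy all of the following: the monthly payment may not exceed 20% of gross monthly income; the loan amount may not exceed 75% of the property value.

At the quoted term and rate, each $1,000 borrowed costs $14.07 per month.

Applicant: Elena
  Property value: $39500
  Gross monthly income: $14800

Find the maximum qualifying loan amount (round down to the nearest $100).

Payment cap: 20% × $14,800 = $2,960/month.
At $14.07 per $1,000, that supports 2,960/14.07 × 1,000 ≈ $210,376 → $210,300.
LTV cap: 75% × $39,500 = $29,625 → $29,600.
Binding constraint: loan-to-value.

$29,600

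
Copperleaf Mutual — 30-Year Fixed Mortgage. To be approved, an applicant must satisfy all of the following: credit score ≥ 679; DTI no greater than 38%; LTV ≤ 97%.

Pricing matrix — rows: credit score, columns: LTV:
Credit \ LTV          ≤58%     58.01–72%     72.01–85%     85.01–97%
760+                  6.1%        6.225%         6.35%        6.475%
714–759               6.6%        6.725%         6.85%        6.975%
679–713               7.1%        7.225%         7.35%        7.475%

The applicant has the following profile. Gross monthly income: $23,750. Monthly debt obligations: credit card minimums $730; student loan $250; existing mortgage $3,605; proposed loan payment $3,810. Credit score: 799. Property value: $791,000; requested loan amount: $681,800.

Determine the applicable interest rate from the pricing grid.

6.475%

Credit score 799 ≥ 679; Total monthly debts = (730 + 250 + 3,605 + 3,810) = 8,395. DTI = 8,395/23,750 = 35.3% ≤ 38%
LTV = 681,800/791,000 = 86.2% ≤ 97%
Credit 799 → row 760+; LTV 86.2% → column 85.01–97%. Grid cell → 6.475%.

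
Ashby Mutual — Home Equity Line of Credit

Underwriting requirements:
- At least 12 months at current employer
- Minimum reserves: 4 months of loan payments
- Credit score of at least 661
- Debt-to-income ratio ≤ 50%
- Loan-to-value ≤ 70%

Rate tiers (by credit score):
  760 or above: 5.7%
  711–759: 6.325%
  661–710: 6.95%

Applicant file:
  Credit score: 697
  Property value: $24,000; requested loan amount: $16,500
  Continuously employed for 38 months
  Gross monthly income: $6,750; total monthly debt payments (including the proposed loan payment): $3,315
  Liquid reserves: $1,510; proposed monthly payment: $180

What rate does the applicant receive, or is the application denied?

Credit score 697 ≥ 661 (meets minimum)
DTI: 3,315 ÷ 6,750 = 49.1%, within the 50% cap
Employment 38 ≥ 12 months
LTV: 16,500 ÷ 24,000 = 68.8%, within 70% cap
Reserves = 1,510/180 = 8.4 months ≥ 4
All requirements met. Score 697 falls in the 661–710 tier → 6.95%.

Approved at 6.95%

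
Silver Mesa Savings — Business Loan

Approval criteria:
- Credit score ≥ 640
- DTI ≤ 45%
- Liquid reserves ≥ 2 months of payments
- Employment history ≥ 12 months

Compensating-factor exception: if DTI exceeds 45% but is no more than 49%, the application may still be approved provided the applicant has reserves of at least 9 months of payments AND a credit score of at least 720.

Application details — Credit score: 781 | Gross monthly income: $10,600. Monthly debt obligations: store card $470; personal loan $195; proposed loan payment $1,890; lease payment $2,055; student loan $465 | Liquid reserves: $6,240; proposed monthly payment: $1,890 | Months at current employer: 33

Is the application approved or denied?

Credit score 781 ≥ 640 (meets base)
Total debts = (470 + 195 + 1,890 + 2,055 + 465) = 5,075. DTI: 5,075 ÷ 10,600 = 47.9%, over the 45% base limit.
Liquid reserves cover 6,240/1,890 = 3.3 months — ≥ 2 required
Employment 33 ≥ 12 months
47.9% falls in the override range (45%–49%), so the compensating-factor test applies.
Reserves 3.3 < 9 months; credit score 781 ≥ 720.
Override conditions not both satisfied; exception does not apply.

Denied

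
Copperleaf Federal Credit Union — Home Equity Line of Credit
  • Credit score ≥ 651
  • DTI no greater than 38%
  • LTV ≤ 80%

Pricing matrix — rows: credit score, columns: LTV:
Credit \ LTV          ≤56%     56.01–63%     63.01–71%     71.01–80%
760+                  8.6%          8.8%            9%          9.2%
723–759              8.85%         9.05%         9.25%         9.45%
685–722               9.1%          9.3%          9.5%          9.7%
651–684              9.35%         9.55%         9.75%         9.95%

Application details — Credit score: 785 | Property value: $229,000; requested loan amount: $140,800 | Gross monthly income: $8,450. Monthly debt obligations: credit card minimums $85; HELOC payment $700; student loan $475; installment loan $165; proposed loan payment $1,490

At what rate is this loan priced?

Credit score 785 ≥ 651; Total monthly debts = (85 + 700 + 475 + 165 + 1,490) = 2,915. DTI = 2,915/8,450 = 34.5% ≤ 38%
LTV = 140,800/229,000 = 61.5% ≤ 80%
Row: 785 falls in 760+. Column: 61.5% falls in 56.01–63%. Rate = 8.8%.

8.8%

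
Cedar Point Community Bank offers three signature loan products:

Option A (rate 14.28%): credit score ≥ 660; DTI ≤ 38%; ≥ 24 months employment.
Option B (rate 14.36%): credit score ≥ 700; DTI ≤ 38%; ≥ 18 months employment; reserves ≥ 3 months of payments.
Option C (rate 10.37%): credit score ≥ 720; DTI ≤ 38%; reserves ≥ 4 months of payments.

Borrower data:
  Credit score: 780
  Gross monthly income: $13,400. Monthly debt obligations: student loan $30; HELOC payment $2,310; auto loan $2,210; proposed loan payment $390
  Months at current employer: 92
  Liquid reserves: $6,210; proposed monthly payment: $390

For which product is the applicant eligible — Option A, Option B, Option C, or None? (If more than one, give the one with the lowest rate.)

Total debts = (30 + 2,310 + 2,210 + 390) = 4,940; DTI = 4,940/13,400 = 36.9%.
Reserves = 6,210/390 = 15.9 months.
Option A: score 780 ≥ 660; DTI 36.9% ≤ 38%; employment 92 ≥ 24 mo → qualifies.
Option B: score 780 ≥ 700; DTI 36.9% ≤ 38%; employment 92 ≥ 18 mo; reserves 15.9 ≥ 3 mo → qualifies.
Option C: score 780 ≥ 720; DTI 36.9% ≤ 38%; reserves 15.9 ≥ 4 mo → qualifies.
Qualifying: Option A, Option B, Option C. Lowest rate is 10.37% → Option C.

Option C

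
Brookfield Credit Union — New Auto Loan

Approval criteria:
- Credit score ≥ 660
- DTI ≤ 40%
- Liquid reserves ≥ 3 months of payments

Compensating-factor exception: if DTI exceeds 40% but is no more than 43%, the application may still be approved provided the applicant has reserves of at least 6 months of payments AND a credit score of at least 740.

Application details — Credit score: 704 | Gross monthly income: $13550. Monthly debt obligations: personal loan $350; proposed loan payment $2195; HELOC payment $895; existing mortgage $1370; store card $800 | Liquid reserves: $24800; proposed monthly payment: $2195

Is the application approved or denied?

Credit score 704 ≥ 660 (meets base)
Total debts = (350 + 2,195 + 895 + 1,370 + 800) = 5,610. DTI: 5,610 ÷ 13,550 = 41.4%, over the 40% base limit.
Liquid reserves cover 24,800/2,195 = 11.3 months — ≥ 3 required
DTI 41.4% is within the 40%–43% exception band; checking compensating factors.
Override check — reserves: 11.3 mo (ok); score: 704 (below 740).
Override conditions not both satisfied; exception does not apply.

Denied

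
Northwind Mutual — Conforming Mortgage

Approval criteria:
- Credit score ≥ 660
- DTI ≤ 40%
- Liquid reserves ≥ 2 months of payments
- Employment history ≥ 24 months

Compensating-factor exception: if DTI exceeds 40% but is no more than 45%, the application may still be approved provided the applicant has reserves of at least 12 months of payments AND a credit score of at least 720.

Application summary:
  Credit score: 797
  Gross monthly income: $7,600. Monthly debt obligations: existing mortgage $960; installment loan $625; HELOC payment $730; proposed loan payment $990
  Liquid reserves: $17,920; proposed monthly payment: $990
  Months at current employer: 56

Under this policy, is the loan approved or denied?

Approved

Credit score 797 ≥ 660 (meets base)
Total debts = (960 + 625 + 730 + 990) = 3,305. DTI: 3,305 ÷ 7,600 = 43.5%, over the 40% base limit.
Reserves: 17,920 ÷ 990 = 18.1 months (meets 2-month minimum)
Employment 56 ≥ 24 months
43.5% falls in the override range (40%–45%), so the compensating-factor test applies.
Reserves 18.1 ≥ 12 months; credit score 797 ≥ 720.
Both compensating conditions met → exception applies.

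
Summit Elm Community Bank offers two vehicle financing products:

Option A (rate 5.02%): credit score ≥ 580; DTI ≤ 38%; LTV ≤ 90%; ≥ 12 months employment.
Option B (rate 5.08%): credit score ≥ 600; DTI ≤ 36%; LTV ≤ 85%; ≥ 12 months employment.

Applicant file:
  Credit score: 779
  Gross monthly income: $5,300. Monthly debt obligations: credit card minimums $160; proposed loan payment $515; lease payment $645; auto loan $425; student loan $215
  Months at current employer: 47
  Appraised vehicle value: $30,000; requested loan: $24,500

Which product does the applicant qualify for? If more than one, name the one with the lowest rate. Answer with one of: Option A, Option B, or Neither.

Total debts = (160 + 515 + 645 + 425 + 215) = 1,960; DTI = 1,960/5,300 = 37%.
LTV = 24,500/30,000 = 81.7%.
Option A: score 779 ≥ 580; DTI 37% ≤ 38%; LTV 81.7% ≤ 90%; employment 47 ≥ 12 mo → qualifies.
Option B: score 779 ≥ 600; DTI 37% > 36%; LTV 81.7% ≤ 85%; employment 47 ≥ 12 mo → does not qualify.

Option A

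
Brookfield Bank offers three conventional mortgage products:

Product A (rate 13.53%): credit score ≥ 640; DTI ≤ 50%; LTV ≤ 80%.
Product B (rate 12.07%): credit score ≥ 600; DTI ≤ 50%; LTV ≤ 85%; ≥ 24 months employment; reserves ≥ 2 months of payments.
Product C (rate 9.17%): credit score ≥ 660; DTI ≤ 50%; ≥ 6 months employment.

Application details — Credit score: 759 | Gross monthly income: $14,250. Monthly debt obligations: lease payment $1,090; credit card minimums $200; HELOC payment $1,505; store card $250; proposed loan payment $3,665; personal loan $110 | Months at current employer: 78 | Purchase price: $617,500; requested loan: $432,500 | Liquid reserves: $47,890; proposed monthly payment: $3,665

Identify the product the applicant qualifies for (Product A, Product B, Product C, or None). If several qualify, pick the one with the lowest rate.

Product C

Total debts = (1,090 + 200 + 1,505 + 250 + 3,665 + 110) = 6,820; DTI = 6,820/14,250 = 47.9%.
LTV = 432,500/617,500 = 70%.
Reserves = 47,890/3,665 = 13.1 months.
Product A: score 759 ≥ 640; DTI 47.9% ≤ 50%; LTV 70% ≤ 80% → qualifies.
Product B: score 759 ≥ 600; DTI 47.9% ≤ 50%; LTV 70% ≤ 85%; employment 78 ≥ 24 mo; reserves 13.1 ≥ 2 mo → qualifies.
Product C: score 759 ≥ 660; DTI 47.9% ≤ 50%; employment 78 ≥ 6 mo → qualifies.
Qualifying: Product A, Product B, Product C. Lowest rate is 9.17% → Product C.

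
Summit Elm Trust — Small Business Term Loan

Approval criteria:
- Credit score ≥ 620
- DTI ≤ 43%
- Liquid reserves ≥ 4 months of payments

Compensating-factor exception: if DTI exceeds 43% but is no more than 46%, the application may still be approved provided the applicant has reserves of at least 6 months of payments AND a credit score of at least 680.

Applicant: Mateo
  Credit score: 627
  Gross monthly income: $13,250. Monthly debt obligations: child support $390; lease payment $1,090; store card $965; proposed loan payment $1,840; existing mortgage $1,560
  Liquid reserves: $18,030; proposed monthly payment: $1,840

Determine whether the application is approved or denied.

Credit score 627 ≥ 620 (meets base)
Total debts = (390 + 1,090 + 965 + 1,840 + 1,560) = 5,845. DTI = 5,845/13,250 = 44.1% > 43% — standard DTI limit exceeded.
Reserves: 18,030 ÷ 1,840 = 9.8 months (meets 4-month minimum)
44.1% falls in the override range (43%–46%), so the compensating-factor test applies.
Override check — reserves: 9.8 mo (ok); score: 627 (below 680).
Compensating-factor requirement not fully met.

Denied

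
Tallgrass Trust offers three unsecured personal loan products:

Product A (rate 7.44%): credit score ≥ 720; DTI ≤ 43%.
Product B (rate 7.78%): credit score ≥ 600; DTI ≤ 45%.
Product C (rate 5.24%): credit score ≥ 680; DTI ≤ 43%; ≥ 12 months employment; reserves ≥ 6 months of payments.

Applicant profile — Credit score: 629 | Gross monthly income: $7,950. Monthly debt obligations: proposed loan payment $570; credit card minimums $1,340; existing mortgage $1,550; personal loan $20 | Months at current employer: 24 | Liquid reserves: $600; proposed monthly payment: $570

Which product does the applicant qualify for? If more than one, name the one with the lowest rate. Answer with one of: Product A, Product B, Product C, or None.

Total debts = (570 + 1,340 + 1,550 + 20) = 3,480; DTI = 3,480/7,950 = 43.8%.
Reserves = 600/570 = 1.1 months.
Product A: score 629 < 720; DTI 43.8% > 43% → does not qualify.
Product B: score 629 ≥ 600; DTI 43.8% ≤ 45% → qualifies.
Product C: score 629 < 680; DTI 43.8% > 43%; employment 24 ≥ 12 mo; reserves 1.1 < 6 mo → does not qualify.

Product B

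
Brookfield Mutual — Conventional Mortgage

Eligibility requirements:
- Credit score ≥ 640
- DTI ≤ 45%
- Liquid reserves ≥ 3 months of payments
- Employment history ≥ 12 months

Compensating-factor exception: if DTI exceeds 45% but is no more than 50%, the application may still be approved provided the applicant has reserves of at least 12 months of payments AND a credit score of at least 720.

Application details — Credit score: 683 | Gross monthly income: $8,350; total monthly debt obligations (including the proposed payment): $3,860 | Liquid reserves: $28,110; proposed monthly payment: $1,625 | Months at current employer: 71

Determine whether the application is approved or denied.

Denied

Credit score 683 ≥ 640 (meets base)
DTI = 3,860/8,350 = 46.2% > 45% — standard DTI limit exceeded.
Liquid reserves cover 28,110/1,625 = 17.3 months — ≥ 3 required
Employment 71 ≥ 12 months
DTI 46.2% is within the 45%–50% exception band; checking compensating factors.
Override check — reserves: 17.3 mo (ok); score: 683 (below 720).
Compensating-factor requirement not fully met.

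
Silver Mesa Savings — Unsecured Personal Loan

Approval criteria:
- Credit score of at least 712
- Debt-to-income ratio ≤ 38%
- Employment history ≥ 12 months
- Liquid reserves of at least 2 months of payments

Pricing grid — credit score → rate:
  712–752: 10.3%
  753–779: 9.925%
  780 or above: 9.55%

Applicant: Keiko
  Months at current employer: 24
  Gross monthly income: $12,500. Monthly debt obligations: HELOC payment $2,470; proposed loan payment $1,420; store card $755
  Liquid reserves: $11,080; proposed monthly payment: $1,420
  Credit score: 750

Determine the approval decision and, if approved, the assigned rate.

Credit score 750 ≥ 712 (meets minimum)
Total monthly debts = (2,470 + 1,420 + 755) = 4,645. Debt-to-income = 4,645/12,500 = 37.2% — meets 38% limit
Employment 24 ≥ 12 months
Reserves = 11,080/1,420 = 7.8 months ≥ 2
All requirements met. Score 750 falls in the 712–752 tier → 10.3%.

Approved at 10.3%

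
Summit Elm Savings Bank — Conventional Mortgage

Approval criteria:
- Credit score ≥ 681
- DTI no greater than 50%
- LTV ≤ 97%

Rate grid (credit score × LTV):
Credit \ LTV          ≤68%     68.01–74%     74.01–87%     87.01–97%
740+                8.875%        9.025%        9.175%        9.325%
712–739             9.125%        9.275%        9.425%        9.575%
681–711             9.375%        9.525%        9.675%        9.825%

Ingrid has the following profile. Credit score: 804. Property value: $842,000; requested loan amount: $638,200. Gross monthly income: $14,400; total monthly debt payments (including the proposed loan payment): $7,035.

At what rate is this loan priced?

Credit score 804 ≥ 681; Debt-to-income = 7,035/14,400 = 48.9% — meets 50% limit
LTV: 638,200 ÷ 842,000 = 75.8%, within 97% cap
Score 804 is in the 740+ band; LTV 75.8% is in the 74.01–87% band → 9.175%.

9.175%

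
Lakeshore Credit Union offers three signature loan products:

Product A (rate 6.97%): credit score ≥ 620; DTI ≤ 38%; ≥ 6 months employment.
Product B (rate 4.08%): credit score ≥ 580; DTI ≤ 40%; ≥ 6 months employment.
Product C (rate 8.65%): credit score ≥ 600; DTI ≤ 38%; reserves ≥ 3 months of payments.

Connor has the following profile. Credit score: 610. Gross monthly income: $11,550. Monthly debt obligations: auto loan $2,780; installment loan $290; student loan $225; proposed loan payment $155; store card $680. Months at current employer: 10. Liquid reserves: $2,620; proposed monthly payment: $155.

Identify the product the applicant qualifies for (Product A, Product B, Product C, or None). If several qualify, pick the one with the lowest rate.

Product B

Total debts = (2,780 + 290 + 225 + 155 + 680) = 4,130; DTI = 4,130/11,550 = 35.8%.
Reserves = 2,620/155 = 16.9 months.
Product A: score 610 < 620; DTI 35.8% ≤ 38%; employment 10 ≥ 6 mo → does not qualify.
Product B: score 610 ≥ 580; DTI 35.8% ≤ 40%; employment 10 ≥ 6 mo → qualifies.
Product C: score 610 ≥ 600; DTI 35.8% ≤ 38%; reserves 16.9 ≥ 3 mo → qualifies.
Qualifying: Product B, Product C. Lowest rate is 4.08% → Product B.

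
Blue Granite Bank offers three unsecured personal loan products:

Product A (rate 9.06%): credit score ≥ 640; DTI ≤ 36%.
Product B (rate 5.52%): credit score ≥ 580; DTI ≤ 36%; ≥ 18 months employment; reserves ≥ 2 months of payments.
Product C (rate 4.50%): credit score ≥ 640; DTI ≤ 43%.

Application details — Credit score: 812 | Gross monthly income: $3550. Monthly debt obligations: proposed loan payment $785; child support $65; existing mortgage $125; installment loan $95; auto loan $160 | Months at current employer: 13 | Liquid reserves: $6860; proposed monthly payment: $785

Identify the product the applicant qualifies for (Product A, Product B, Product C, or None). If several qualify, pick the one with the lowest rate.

Total debts = (785 + 65 + 125 + 95 + 160) = 1,230; DTI = 1,230/3,550 = 34.6%.
Reserves = 6,860/785 = 8.7 months.
Product A: score 812 ≥ 640; DTI 34.6% ≤ 36% → qualifies.
Product B: score 812 ≥ 580; DTI 34.6% ≤ 36%; employment 13 < 18 mo; reserves 8.7 ≥ 2 mo → does not qualify.
Product C: score 812 ≥ 640; DTI 34.6% ≤ 43% → qualifies.
Qualifying: Product A, Product C. Lowest rate is 4.50% → Product C.

Product C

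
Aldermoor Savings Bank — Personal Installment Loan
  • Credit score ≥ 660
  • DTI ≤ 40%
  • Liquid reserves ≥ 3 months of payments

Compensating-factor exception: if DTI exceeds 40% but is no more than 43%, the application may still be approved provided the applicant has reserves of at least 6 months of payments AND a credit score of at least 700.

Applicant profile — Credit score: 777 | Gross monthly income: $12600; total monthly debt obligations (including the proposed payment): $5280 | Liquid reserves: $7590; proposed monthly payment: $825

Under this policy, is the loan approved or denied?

Credit score 777 ≥ 660 (meets base)
DTI: 5,280 ÷ 12,600 = 41.9%, over the 40% base limit.
Reserves = 7,590/825 = 9.2 months ≥ 3
41.9% falls in the override range (40%–43%), so the compensating-factor test applies.
Reserves 9.2 ≥ 6 months; credit score 777 ≥ 700.
Both override conditions satisfied; DTI exception granted.

Approved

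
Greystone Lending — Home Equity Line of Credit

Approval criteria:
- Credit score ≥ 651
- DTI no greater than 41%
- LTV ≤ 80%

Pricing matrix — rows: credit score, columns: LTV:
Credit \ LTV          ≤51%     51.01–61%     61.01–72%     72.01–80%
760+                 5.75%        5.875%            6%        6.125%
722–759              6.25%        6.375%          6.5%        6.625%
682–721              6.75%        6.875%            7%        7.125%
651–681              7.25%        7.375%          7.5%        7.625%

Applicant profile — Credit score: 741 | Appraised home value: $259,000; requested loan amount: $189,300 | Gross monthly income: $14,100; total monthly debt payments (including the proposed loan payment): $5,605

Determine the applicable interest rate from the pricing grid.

6.625%

Credit score 741 ≥ 651; Debt-to-income = 5,605/14,100 = 39.8% — meets 41% limit
LTV: 189,300 ÷ 259,000 = 73.1%, within 80% cap
Row: 741 falls in 722–759. Column: 73.1% falls in 72.01–80%. Rate = 6.625%.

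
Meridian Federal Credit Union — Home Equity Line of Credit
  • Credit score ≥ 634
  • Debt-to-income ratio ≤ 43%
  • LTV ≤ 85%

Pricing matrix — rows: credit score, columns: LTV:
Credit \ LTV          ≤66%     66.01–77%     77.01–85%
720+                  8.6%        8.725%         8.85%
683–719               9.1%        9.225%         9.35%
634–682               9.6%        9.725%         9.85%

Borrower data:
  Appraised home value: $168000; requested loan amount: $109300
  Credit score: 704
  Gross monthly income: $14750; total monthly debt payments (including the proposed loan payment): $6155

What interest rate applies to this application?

Credit score 704 ≥ 634; Debt-to-income = 6,155/14,750 = 41.7% — meets 43% limit
LTV = 109,300/168,000 = 65.1% ≤ 85%
Row: 704 falls in 683–719. Column: 65.1% falls in ≤66%. Rate = 9.1%.

9.1%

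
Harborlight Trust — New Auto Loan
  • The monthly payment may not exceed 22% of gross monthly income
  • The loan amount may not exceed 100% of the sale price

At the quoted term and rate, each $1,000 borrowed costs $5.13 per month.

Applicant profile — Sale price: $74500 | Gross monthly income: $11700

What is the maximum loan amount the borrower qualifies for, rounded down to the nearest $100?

Payment cap: 22% × $11,700 = $2,574/month.
At $5.13 per $1,000, that supports 2,574/5.13 × 1,000 ≈ $501,754 → $501,700.
LTV cap: 100% × $74,500 = $74,500 → $74,500.
Binding constraint: loan-to-value.

$74,500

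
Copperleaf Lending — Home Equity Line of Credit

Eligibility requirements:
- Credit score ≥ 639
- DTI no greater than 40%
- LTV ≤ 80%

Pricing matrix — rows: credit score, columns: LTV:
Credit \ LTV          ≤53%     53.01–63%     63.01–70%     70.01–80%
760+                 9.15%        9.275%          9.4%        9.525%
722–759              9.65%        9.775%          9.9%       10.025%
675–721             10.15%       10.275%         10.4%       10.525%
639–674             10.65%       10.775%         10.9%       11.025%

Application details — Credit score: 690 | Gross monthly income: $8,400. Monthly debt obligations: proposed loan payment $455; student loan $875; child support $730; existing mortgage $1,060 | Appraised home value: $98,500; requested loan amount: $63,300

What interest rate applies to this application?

10.4%

Credit score 690 ≥ 639; Total monthly debts = (455 + 875 + 730 + 1,060) = 3,120. Debt-to-income = 3,120/8,400 = 37.1% — meets 40% limit
Loan-to-value = 63,300/98,500 = 64.3% — pass (80% max)
Row: 690 falls in 675–721. Column: 64.3% falls in 63.01–70%. Rate = 10.4%.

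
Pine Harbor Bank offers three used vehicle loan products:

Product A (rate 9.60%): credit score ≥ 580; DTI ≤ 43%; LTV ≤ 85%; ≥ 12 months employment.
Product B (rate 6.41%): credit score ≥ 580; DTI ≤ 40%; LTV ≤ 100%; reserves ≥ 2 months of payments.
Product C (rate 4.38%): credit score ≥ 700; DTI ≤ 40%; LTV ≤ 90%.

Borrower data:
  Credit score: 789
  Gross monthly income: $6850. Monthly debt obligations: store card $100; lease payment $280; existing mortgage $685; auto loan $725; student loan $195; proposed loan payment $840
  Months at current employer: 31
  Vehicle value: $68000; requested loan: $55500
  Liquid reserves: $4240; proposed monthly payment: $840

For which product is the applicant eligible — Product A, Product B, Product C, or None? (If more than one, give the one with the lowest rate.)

Product A

Total debts = (100 + 280 + 685 + 725 + 195 + 840) = 2,825; DTI = 2,825/6,850 = 41.2%.
LTV = 55,500/68,000 = 81.6%.
Reserves = 4,240/840 = 5.0 months.
Product A: score 789 ≥ 580; DTI 41.2% ≤ 43%; LTV 81.6% ≤ 85%; employment 31 ≥ 12 mo → qualifies.
Product B: score 789 ≥ 580; DTI 41.2% > 40%; LTV 81.6% ≤ 100%; reserves 5.0 ≥ 2 mo → does not qualify.
Product C: score 789 ≥ 700; DTI 41.2% > 40%; LTV 81.6% ≤ 90% → does not qualify.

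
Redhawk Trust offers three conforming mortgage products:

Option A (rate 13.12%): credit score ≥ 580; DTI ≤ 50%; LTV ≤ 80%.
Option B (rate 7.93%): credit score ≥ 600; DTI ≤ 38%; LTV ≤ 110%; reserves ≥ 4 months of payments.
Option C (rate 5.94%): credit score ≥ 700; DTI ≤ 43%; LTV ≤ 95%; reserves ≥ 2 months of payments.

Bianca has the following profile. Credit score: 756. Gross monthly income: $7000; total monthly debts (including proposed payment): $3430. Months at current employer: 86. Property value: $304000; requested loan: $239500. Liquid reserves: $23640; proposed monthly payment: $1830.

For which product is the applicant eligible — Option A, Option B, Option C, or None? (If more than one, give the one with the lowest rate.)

Option A

DTI = 3,430/7,000 = 49%.
LTV = 239,500/304,000 = 78.8%.
Reserves = 23,640/1,830 = 12.9 months.
Option A: score 756 ≥ 580; DTI 49% ≤ 50%; LTV 78.8% ≤ 80% → qualifies.
Option B: score 756 ≥ 600; DTI 49% > 38%; LTV 78.8% ≤ 110%; reserves 12.9 ≥ 4 mo → does not qualify.
Option C: score 756 ≥ 700; DTI 49% > 43%; LTV 78.8% ≤ 95%; reserves 12.9 ≥ 2 mo → does not qualify.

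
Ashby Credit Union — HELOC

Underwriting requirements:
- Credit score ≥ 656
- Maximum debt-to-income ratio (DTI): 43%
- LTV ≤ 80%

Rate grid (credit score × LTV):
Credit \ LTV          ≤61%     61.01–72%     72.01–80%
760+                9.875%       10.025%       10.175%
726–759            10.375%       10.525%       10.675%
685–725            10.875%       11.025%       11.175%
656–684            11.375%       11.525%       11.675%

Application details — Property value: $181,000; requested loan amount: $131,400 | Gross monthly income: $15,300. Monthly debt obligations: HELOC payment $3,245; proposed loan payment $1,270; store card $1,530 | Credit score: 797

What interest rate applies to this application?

10.175%

Credit score 797 ≥ 656; Total monthly debts = (3,245 + 1,270 + 1,530) = 6,045. DTI: 6,045 ÷ 15,300 = 39.5%, within the 43% cap
Loan-to-value = 131,400/181,000 = 72.6% — pass (80% max)
Credit 797 → row 760+; LTV 72.6% → column 72.01–80%. Grid cell → 10.175%.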